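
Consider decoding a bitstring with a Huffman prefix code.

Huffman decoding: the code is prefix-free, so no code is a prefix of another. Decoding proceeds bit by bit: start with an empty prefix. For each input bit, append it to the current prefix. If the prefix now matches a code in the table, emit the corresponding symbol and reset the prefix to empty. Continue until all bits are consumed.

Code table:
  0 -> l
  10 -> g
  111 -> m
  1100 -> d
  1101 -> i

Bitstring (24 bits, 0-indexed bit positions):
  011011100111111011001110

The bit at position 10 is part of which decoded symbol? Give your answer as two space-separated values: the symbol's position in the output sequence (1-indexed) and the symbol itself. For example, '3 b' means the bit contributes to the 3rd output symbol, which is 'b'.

Bit 0: prefix='0' -> emit 'l', reset
Bit 1: prefix='1' (no match yet)
Bit 2: prefix='11' (no match yet)
Bit 3: prefix='110' (no match yet)
Bit 4: prefix='1101' -> emit 'i', reset
Bit 5: prefix='1' (no match yet)
Bit 6: prefix='11' (no match yet)
Bit 7: prefix='110' (no match yet)
Bit 8: prefix='1100' -> emit 'd', reset
Bit 9: prefix='1' (no match yet)
Bit 10: prefix='11' (no match yet)
Bit 11: prefix='111' -> emit 'm', reset
Bit 12: prefix='1' (no match yet)
Bit 13: prefix='11' (no match yet)
Bit 14: prefix='111' -> emit 'm', reset

Answer: 4 m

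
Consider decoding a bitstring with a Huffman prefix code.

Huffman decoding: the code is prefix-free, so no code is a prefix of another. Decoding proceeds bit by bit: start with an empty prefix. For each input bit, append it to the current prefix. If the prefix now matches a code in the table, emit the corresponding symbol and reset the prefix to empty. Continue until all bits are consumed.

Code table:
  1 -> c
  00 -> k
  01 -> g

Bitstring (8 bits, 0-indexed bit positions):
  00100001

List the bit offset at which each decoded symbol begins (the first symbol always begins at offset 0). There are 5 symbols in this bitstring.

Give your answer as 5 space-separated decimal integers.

Bit 0: prefix='0' (no match yet)
Bit 1: prefix='00' -> emit 'k', reset
Bit 2: prefix='1' -> emit 'c', reset
Bit 3: prefix='0' (no match yet)
Bit 4: prefix='00' -> emit 'k', reset
Bit 5: prefix='0' (no match yet)
Bit 6: prefix='00' -> emit 'k', reset
Bit 7: prefix='1' -> emit 'c', reset

Answer: 0 2 3 5 7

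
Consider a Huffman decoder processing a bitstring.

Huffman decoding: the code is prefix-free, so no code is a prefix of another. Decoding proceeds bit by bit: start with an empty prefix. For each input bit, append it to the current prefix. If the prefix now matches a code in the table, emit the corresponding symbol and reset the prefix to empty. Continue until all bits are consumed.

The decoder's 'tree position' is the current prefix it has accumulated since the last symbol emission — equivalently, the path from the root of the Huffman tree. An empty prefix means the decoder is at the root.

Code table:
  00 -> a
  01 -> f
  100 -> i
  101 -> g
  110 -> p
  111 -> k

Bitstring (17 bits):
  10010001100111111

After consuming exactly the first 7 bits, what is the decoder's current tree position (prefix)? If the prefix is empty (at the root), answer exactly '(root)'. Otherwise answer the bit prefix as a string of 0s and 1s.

Answer: 0

Derivation:
Bit 0: prefix='1' (no match yet)
Bit 1: prefix='10' (no match yet)
Bit 2: prefix='100' -> emit 'i', reset
Bit 3: prefix='1' (no match yet)
Bit 4: prefix='10' (no match yet)
Bit 5: prefix='100' -> emit 'i', reset
Bit 6: prefix='0' (no match yet)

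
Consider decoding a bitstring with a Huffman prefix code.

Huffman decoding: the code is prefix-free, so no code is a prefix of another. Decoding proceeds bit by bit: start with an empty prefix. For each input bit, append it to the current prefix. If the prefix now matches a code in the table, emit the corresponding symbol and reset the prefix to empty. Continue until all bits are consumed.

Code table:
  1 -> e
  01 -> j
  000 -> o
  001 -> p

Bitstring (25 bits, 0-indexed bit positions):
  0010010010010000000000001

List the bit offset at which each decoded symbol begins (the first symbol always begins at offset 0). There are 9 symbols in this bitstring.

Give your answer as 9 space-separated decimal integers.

Answer: 0 3 6 9 12 15 18 21 24

Derivation:
Bit 0: prefix='0' (no match yet)
Bit 1: prefix='00' (no match yet)
Bit 2: prefix='001' -> emit 'p', reset
Bit 3: prefix='0' (no match yet)
Bit 4: prefix='00' (no match yet)
Bit 5: prefix='001' -> emit 'p', reset
Bit 6: prefix='0' (no match yet)
Bit 7: prefix='00' (no match yet)
Bit 8: prefix='001' -> emit 'p', reset
Bit 9: prefix='0' (no match yet)
Bit 10: prefix='00' (no match yet)
Bit 11: prefix='001' -> emit 'p', reset
Bit 12: prefix='0' (no match yet)
Bit 13: prefix='00' (no match yet)
Bit 14: prefix='000' -> emit 'o', reset
Bit 15: prefix='0' (no match yet)
Bit 16: prefix='00' (no match yet)
Bit 17: prefix='000' -> emit 'o', reset
Bit 18: prefix='0' (no match yet)
Bit 19: prefix='00' (no match yet)
Bit 20: prefix='000' -> emit 'o', reset
Bit 21: prefix='0' (no match yet)
Bit 22: prefix='00' (no match yet)
Bit 23: prefix='000' -> emit 'o', reset
Bit 24: prefix='1' -> emit 'e', reset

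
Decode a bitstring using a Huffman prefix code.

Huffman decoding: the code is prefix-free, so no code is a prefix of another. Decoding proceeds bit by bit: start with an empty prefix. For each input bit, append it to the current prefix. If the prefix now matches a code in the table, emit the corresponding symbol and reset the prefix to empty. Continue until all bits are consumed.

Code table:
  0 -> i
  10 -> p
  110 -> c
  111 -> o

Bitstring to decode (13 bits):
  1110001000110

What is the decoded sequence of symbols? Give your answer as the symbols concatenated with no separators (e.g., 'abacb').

Answer: oiiipiic

Derivation:
Bit 0: prefix='1' (no match yet)
Bit 1: prefix='11' (no match yet)
Bit 2: prefix='111' -> emit 'o', reset
Bit 3: prefix='0' -> emit 'i', reset
Bit 4: prefix='0' -> emit 'i', reset
Bit 5: prefix='0' -> emit 'i', reset
Bit 6: prefix='1' (no match yet)
Bit 7: prefix='10' -> emit 'p', reset
Bit 8: prefix='0' -> emit 'i', reset
Bit 9: prefix='0' -> emit 'i', reset
Bit 10: prefix='1' (no match yet)
Bit 11: prefix='11' (no match yet)
Bit 12: prefix='110' -> emit 'c', reset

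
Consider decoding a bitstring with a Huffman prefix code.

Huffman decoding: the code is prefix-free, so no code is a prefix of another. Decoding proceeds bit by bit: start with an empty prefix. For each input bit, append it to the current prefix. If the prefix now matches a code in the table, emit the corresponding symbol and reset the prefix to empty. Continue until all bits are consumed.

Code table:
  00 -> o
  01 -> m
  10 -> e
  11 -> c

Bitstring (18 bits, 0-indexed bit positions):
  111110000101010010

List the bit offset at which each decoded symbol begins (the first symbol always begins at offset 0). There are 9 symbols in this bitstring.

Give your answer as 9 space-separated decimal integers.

Answer: 0 2 4 6 8 10 12 14 16

Derivation:
Bit 0: prefix='1' (no match yet)
Bit 1: prefix='11' -> emit 'c', reset
Bit 2: prefix='1' (no match yet)
Bit 3: prefix='11' -> emit 'c', reset
Bit 4: prefix='1' (no match yet)
Bit 5: prefix='10' -> emit 'e', reset
Bit 6: prefix='0' (no match yet)
Bit 7: prefix='00' -> emit 'o', reset
Bit 8: prefix='0' (no match yet)
Bit 9: prefix='01' -> emit 'm', reset
Bit 10: prefix='0' (no match yet)
Bit 11: prefix='01' -> emit 'm', reset
Bit 12: prefix='0' (no match yet)
Bit 13: prefix='01' -> emit 'm', reset
Bit 14: prefix='0' (no match yet)
Bit 15: prefix='00' -> emit 'o', reset
Bit 16: prefix='1' (no match yet)
Bit 17: prefix='10' -> emit 'e', reset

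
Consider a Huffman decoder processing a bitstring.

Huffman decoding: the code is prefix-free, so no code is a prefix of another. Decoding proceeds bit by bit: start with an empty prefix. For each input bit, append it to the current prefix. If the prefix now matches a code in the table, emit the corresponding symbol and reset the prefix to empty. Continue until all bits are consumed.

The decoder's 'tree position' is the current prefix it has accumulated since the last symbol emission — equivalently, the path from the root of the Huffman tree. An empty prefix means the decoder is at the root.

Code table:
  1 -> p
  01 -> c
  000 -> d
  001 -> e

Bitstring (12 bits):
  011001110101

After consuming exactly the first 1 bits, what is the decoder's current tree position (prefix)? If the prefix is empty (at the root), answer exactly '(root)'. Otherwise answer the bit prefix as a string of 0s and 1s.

Bit 0: prefix='0' (no match yet)

Answer: 0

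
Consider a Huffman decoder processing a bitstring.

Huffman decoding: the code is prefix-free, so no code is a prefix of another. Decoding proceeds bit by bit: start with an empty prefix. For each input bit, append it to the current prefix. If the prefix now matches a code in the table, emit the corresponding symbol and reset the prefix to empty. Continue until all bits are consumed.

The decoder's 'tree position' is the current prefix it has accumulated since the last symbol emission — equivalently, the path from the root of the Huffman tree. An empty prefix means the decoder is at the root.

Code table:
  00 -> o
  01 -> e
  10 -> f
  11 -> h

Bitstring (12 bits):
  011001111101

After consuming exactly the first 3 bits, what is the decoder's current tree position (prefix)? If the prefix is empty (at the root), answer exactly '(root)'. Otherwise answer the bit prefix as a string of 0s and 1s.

Bit 0: prefix='0' (no match yet)
Bit 1: prefix='01' -> emit 'e', reset
Bit 2: prefix='1' (no match yet)

Answer: 1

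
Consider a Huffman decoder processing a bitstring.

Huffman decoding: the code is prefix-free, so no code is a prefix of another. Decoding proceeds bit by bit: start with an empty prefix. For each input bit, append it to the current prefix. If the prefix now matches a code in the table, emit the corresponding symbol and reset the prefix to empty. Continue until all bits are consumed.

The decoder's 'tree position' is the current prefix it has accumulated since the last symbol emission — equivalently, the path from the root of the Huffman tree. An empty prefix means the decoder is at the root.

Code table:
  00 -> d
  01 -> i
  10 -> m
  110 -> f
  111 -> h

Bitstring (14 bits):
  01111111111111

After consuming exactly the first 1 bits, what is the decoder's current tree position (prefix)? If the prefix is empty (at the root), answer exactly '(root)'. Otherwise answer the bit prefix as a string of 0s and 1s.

Bit 0: prefix='0' (no match yet)

Answer: 0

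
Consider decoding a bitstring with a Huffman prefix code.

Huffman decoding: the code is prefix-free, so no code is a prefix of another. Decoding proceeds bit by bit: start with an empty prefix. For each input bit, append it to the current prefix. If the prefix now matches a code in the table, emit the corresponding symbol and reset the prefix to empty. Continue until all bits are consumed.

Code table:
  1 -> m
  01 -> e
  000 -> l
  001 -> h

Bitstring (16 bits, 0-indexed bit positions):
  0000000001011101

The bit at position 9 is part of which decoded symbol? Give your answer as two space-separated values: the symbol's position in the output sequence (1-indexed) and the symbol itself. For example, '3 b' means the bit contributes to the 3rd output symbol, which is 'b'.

Answer: 4 m

Derivation:
Bit 0: prefix='0' (no match yet)
Bit 1: prefix='00' (no match yet)
Bit 2: prefix='000' -> emit 'l', reset
Bit 3: prefix='0' (no match yet)
Bit 4: prefix='00' (no match yet)
Bit 5: prefix='000' -> emit 'l', reset
Bit 6: prefix='0' (no match yet)
Bit 7: prefix='00' (no match yet)
Bit 8: prefix='000' -> emit 'l', reset
Bit 9: prefix='1' -> emit 'm', reset
Bit 10: prefix='0' (no match yet)
Bit 11: prefix='01' -> emit 'e', reset
Bit 12: prefix='1' -> emit 'm', reset
Bit 13: prefix='1' -> emit 'm', reset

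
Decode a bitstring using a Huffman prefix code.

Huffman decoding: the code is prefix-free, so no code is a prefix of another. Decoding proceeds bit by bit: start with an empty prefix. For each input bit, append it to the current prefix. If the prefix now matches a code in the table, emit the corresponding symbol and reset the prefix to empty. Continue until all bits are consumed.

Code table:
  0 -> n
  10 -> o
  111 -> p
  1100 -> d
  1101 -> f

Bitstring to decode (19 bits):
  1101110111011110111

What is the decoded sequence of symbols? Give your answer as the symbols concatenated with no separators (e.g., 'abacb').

Answer: fffpnp

Derivation:
Bit 0: prefix='1' (no match yet)
Bit 1: prefix='11' (no match yet)
Bit 2: prefix='110' (no match yet)
Bit 3: prefix='1101' -> emit 'f', reset
Bit 4: prefix='1' (no match yet)
Bit 5: prefix='11' (no match yet)
Bit 6: prefix='110' (no match yet)
Bit 7: prefix='1101' -> emit 'f', reset
Bit 8: prefix='1' (no match yet)
Bit 9: prefix='11' (no match yet)
Bit 10: prefix='110' (no match yet)
Bit 11: prefix='1101' -> emit 'f', reset
Bit 12: prefix='1' (no match yet)
Bit 13: prefix='11' (no match yet)
Bit 14: prefix='111' -> emit 'p', reset
Bit 15: prefix='0' -> emit 'n', reset
Bit 16: prefix='1' (no match yet)
Bit 17: prefix='11' (no match yet)
Bit 18: prefix='111' -> emit 'p', reset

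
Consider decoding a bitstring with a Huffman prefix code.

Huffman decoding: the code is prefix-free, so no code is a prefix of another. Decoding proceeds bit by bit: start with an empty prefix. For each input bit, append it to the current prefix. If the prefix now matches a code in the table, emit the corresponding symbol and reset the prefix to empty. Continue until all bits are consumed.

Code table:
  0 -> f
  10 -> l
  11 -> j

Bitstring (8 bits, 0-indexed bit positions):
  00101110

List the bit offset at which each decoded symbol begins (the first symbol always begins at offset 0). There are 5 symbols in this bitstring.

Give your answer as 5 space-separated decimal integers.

Answer: 0 1 2 4 6

Derivation:
Bit 0: prefix='0' -> emit 'f', reset
Bit 1: prefix='0' -> emit 'f', reset
Bit 2: prefix='1' (no match yet)
Bit 3: prefix='10' -> emit 'l', reset
Bit 4: prefix='1' (no match yet)
Bit 5: prefix='11' -> emit 'j', reset
Bit 6: prefix='1' (no match yet)
Bit 7: prefix='10' -> emit 'l', reset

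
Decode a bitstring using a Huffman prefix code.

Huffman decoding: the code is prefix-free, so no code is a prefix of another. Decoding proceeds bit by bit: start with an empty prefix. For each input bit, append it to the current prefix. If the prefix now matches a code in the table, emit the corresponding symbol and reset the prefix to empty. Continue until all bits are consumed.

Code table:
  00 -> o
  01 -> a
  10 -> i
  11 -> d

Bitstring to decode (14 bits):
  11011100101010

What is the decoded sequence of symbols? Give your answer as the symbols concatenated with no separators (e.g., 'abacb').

Answer: dadoiii

Derivation:
Bit 0: prefix='1' (no match yet)
Bit 1: prefix='11' -> emit 'd', reset
Bit 2: prefix='0' (no match yet)
Bit 3: prefix='01' -> emit 'a', reset
Bit 4: prefix='1' (no match yet)
Bit 5: prefix='11' -> emit 'd', reset
Bit 6: prefix='0' (no match yet)
Bit 7: prefix='00' -> emit 'o', reset
Bit 8: prefix='1' (no match yet)
Bit 9: prefix='10' -> emit 'i', reset
Bit 10: prefix='1' (no match yet)
Bit 11: prefix='10' -> emit 'i', reset
Bit 12: prefix='1' (no match yet)
Bit 13: prefix='10' -> emit 'i', reset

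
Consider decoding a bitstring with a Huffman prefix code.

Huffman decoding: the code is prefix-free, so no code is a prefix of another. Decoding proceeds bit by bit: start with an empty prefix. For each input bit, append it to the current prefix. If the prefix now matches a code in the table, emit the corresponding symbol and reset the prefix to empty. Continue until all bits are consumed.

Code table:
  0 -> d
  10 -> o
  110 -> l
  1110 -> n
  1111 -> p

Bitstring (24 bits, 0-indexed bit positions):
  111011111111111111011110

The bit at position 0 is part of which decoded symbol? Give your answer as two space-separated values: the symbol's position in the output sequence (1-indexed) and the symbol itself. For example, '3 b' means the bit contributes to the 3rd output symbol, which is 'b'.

Answer: 1 n

Derivation:
Bit 0: prefix='1' (no match yet)
Bit 1: prefix='11' (no match yet)
Bit 2: prefix='111' (no match yet)
Bit 3: prefix='1110' -> emit 'n', reset
Bit 4: prefix='1' (no match yet)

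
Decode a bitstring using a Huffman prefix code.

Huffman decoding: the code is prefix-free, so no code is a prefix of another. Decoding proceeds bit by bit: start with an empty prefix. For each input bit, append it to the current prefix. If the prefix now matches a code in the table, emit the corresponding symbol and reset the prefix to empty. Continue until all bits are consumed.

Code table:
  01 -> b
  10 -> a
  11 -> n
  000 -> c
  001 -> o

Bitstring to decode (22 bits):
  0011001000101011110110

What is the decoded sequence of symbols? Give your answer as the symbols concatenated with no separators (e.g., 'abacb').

Answer: oabcaannba

Derivation:
Bit 0: prefix='0' (no match yet)
Bit 1: prefix='00' (no match yet)
Bit 2: prefix='001' -> emit 'o', reset
Bit 3: prefix='1' (no match yet)
Bit 4: prefix='10' -> emit 'a', reset
Bit 5: prefix='0' (no match yet)
Bit 6: prefix='01' -> emit 'b', reset
Bit 7: prefix='0' (no match yet)
Bit 8: prefix='00' (no match yet)
Bit 9: prefix='000' -> emit 'c', reset
Bit 10: prefix='1' (no match yet)
Bit 11: prefix='10' -> emit 'a', reset
Bit 12: prefix='1' (no match yet)
Bit 13: prefix='10' -> emit 'a', reset
Bit 14: prefix='1' (no match yet)
Bit 15: prefix='11' -> emit 'n', reset
Bit 16: prefix='1' (no match yet)
Bit 17: prefix='11' -> emit 'n', reset
Bit 18: prefix='0' (no match yet)
Bit 19: prefix='01' -> emit 'b', reset
Bit 20: prefix='1' (no match yet)
Bit 21: prefix='10' -> emit 'a', reset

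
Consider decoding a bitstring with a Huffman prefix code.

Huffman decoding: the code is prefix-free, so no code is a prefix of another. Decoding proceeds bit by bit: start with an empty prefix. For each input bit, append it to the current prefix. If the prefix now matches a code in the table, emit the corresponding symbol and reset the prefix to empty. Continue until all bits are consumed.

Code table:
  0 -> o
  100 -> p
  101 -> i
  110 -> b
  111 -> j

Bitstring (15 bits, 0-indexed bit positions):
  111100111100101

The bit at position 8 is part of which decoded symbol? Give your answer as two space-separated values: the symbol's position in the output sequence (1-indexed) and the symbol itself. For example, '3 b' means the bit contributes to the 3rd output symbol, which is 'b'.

Bit 0: prefix='1' (no match yet)
Bit 1: prefix='11' (no match yet)
Bit 2: prefix='111' -> emit 'j', reset
Bit 3: prefix='1' (no match yet)
Bit 4: prefix='10' (no match yet)
Bit 5: prefix='100' -> emit 'p', reset
Bit 6: prefix='1' (no match yet)
Bit 7: prefix='11' (no match yet)
Bit 8: prefix='111' -> emit 'j', reset
Bit 9: prefix='1' (no match yet)
Bit 10: prefix='10' (no match yet)
Bit 11: prefix='100' -> emit 'p', reset
Bit 12: prefix='1' (no match yet)

Answer: 3 j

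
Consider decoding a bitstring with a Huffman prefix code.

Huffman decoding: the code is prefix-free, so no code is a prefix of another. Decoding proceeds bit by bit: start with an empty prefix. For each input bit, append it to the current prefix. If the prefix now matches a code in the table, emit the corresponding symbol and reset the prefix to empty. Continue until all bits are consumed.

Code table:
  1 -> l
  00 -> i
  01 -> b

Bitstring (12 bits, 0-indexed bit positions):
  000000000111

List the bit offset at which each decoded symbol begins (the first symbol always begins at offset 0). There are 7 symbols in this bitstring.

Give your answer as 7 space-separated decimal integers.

Answer: 0 2 4 6 8 10 11

Derivation:
Bit 0: prefix='0' (no match yet)
Bit 1: prefix='00' -> emit 'i', reset
Bit 2: prefix='0' (no match yet)
Bit 3: prefix='00' -> emit 'i', reset
Bit 4: prefix='0' (no match yet)
Bit 5: prefix='00' -> emit 'i', reset
Bit 6: prefix='0' (no match yet)
Bit 7: prefix='00' -> emit 'i', reset
Bit 8: prefix='0' (no match yet)
Bit 9: prefix='01' -> emit 'b', reset
Bit 10: prefix='1' -> emit 'l', reset
Bit 11: prefix='1' -> emit 'l', reset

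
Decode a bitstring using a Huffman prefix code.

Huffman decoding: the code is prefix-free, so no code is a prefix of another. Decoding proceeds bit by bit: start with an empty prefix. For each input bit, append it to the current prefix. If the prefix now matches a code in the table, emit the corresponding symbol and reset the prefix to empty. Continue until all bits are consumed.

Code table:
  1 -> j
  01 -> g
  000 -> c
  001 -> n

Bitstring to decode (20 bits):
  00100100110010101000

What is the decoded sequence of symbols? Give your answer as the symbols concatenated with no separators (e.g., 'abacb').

Bit 0: prefix='0' (no match yet)
Bit 1: prefix='00' (no match yet)
Bit 2: prefix='001' -> emit 'n', reset
Bit 3: prefix='0' (no match yet)
Bit 4: prefix='00' (no match yet)
Bit 5: prefix='001' -> emit 'n', reset
Bit 6: prefix='0' (no match yet)
Bit 7: prefix='00' (no match yet)
Bit 8: prefix='001' -> emit 'n', reset
Bit 9: prefix='1' -> emit 'j', reset
Bit 10: prefix='0' (no match yet)
Bit 11: prefix='00' (no match yet)
Bit 12: prefix='001' -> emit 'n', reset
Bit 13: prefix='0' (no match yet)
Bit 14: prefix='01' -> emit 'g', reset
Bit 15: prefix='0' (no match yet)
Bit 16: prefix='01' -> emit 'g', reset
Bit 17: prefix='0' (no match yet)
Bit 18: prefix='00' (no match yet)
Bit 19: prefix='000' -> emit 'c', reset

Answer: nnnjnggc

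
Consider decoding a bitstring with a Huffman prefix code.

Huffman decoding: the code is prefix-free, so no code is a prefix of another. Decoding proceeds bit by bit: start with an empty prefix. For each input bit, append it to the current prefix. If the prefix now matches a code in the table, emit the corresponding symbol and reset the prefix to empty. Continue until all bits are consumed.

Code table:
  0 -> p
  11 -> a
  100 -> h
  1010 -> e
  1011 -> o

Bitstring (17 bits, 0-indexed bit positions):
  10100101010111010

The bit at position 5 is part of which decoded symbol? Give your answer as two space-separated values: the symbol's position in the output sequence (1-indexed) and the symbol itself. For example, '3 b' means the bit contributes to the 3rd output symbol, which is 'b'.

Bit 0: prefix='1' (no match yet)
Bit 1: prefix='10' (no match yet)
Bit 2: prefix='101' (no match yet)
Bit 3: prefix='1010' -> emit 'e', reset
Bit 4: prefix='0' -> emit 'p', reset
Bit 5: prefix='1' (no match yet)
Bit 6: prefix='10' (no match yet)
Bit 7: prefix='101' (no match yet)
Bit 8: prefix='1010' -> emit 'e', reset
Bit 9: prefix='1' (no match yet)

Answer: 3 e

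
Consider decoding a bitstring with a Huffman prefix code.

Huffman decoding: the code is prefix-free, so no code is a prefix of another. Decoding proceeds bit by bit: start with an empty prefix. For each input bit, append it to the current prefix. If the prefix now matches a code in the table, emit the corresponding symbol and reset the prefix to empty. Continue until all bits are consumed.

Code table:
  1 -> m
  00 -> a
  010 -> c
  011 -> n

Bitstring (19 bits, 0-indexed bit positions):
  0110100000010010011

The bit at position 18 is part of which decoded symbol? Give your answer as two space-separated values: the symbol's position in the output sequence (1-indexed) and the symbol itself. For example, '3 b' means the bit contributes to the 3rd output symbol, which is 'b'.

Bit 0: prefix='0' (no match yet)
Bit 1: prefix='01' (no match yet)
Bit 2: prefix='011' -> emit 'n', reset
Bit 3: prefix='0' (no match yet)
Bit 4: prefix='01' (no match yet)
Bit 5: prefix='010' -> emit 'c', reset
Bit 6: prefix='0' (no match yet)
Bit 7: prefix='00' -> emit 'a', reset
Bit 8: prefix='0' (no match yet)
Bit 9: prefix='00' -> emit 'a', reset
Bit 10: prefix='0' (no match yet)
Bit 11: prefix='01' (no match yet)
Bit 12: prefix='010' -> emit 'c', reset
Bit 13: prefix='0' (no match yet)
Bit 14: prefix='01' (no match yet)
Bit 15: prefix='010' -> emit 'c', reset
Bit 16: prefix='0' (no match yet)
Bit 17: prefix='01' (no match yet)
Bit 18: prefix='011' -> emit 'n', reset

Answer: 7 n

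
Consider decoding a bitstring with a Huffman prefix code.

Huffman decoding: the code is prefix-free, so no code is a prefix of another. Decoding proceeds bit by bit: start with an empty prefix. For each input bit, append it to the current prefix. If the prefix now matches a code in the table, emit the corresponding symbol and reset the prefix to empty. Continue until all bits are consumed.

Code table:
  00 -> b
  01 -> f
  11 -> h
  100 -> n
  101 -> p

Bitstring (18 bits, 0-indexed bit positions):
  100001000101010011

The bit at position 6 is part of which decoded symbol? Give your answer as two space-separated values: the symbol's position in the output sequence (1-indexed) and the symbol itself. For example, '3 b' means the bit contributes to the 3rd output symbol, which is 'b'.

Bit 0: prefix='1' (no match yet)
Bit 1: prefix='10' (no match yet)
Bit 2: prefix='100' -> emit 'n', reset
Bit 3: prefix='0' (no match yet)
Bit 4: prefix='00' -> emit 'b', reset
Bit 5: prefix='1' (no match yet)
Bit 6: prefix='10' (no match yet)
Bit 7: prefix='100' -> emit 'n', reset
Bit 8: prefix='0' (no match yet)
Bit 9: prefix='01' -> emit 'f', reset
Bit 10: prefix='0' (no match yet)

Answer: 3 n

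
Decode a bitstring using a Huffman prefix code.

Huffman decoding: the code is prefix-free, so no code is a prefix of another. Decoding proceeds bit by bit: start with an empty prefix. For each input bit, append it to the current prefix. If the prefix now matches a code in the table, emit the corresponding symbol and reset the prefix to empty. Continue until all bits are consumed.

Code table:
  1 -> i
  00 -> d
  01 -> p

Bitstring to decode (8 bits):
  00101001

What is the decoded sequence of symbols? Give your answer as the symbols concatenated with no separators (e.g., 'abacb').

Answer: dipdi

Derivation:
Bit 0: prefix='0' (no match yet)
Bit 1: prefix='00' -> emit 'd', reset
Bit 2: prefix='1' -> emit 'i', reset
Bit 3: prefix='0' (no match yet)
Bit 4: prefix='01' -> emit 'p', reset
Bit 5: prefix='0' (no match yet)
Bit 6: prefix='00' -> emit 'd', reset
Bit 7: prefix='1' -> emit 'i', reset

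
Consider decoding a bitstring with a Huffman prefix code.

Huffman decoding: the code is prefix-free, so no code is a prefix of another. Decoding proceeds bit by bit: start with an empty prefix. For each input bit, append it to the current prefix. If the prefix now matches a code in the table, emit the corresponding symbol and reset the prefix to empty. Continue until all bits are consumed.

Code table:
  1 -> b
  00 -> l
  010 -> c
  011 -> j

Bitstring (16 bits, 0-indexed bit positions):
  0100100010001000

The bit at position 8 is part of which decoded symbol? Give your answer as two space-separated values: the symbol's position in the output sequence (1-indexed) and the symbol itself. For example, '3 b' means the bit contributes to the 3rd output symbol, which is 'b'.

Bit 0: prefix='0' (no match yet)
Bit 1: prefix='01' (no match yet)
Bit 2: prefix='010' -> emit 'c', reset
Bit 3: prefix='0' (no match yet)
Bit 4: prefix='01' (no match yet)
Bit 5: prefix='010' -> emit 'c', reset
Bit 6: prefix='0' (no match yet)
Bit 7: prefix='00' -> emit 'l', reset
Bit 8: prefix='1' -> emit 'b', reset
Bit 9: prefix='0' (no match yet)
Bit 10: prefix='00' -> emit 'l', reset
Bit 11: prefix='0' (no match yet)
Bit 12: prefix='01' (no match yet)

Answer: 4 b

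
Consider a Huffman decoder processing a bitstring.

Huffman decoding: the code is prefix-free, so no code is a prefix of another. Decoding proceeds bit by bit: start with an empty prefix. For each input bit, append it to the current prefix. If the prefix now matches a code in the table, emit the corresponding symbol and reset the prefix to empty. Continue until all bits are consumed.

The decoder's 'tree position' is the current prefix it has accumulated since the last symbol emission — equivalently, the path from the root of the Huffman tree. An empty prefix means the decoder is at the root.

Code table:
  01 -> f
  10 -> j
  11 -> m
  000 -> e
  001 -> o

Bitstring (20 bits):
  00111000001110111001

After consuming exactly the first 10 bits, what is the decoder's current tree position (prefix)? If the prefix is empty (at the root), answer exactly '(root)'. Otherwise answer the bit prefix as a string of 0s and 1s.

Answer: 00

Derivation:
Bit 0: prefix='0' (no match yet)
Bit 1: prefix='00' (no match yet)
Bit 2: prefix='001' -> emit 'o', reset
Bit 3: prefix='1' (no match yet)
Bit 4: prefix='11' -> emit 'm', reset
Bit 5: prefix='0' (no match yet)
Bit 6: prefix='00' (no match yet)
Bit 7: prefix='000' -> emit 'e', reset
Bit 8: prefix='0' (no match yet)
Bit 9: prefix='00' (no match yet)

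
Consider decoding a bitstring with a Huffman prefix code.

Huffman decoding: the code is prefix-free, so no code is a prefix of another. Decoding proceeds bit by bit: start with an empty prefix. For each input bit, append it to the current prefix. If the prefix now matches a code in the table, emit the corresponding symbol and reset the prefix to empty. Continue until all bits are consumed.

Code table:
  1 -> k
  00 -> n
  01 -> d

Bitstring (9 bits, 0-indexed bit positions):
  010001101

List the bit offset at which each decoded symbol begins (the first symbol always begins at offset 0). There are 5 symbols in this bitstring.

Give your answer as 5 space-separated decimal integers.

Bit 0: prefix='0' (no match yet)
Bit 1: prefix='01' -> emit 'd', reset
Bit 2: prefix='0' (no match yet)
Bit 3: prefix='00' -> emit 'n', reset
Bit 4: prefix='0' (no match yet)
Bit 5: prefix='01' -> emit 'd', reset
Bit 6: prefix='1' -> emit 'k', reset
Bit 7: prefix='0' (no match yet)
Bit 8: prefix='01' -> emit 'd', reset

Answer: 0 2 4 6 7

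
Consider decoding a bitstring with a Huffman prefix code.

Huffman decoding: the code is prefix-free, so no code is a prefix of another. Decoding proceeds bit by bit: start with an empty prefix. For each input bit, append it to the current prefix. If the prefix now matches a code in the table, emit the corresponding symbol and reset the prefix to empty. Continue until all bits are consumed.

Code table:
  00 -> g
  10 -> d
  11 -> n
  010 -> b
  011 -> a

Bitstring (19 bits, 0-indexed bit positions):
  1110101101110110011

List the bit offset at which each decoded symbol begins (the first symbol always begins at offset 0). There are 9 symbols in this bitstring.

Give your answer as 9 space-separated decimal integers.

Answer: 0 2 4 6 8 11 13 15 17

Derivation:
Bit 0: prefix='1' (no match yet)
Bit 1: prefix='11' -> emit 'n', reset
Bit 2: prefix='1' (no match yet)
Bit 3: prefix='10' -> emit 'd', reset
Bit 4: prefix='1' (no match yet)
Bit 5: prefix='10' -> emit 'd', reset
Bit 6: prefix='1' (no match yet)
Bit 7: prefix='11' -> emit 'n', reset
Bit 8: prefix='0' (no match yet)
Bit 9: prefix='01' (no match yet)
Bit 10: prefix='011' -> emit 'a', reset
Bit 11: prefix='1' (no match yet)
Bit 12: prefix='10' -> emit 'd', reset
Bit 13: prefix='1' (no match yet)
Bit 14: prefix='11' -> emit 'n', reset
Bit 15: prefix='0' (no match yet)
Bit 16: prefix='00' -> emit 'g', reset
Bit 17: prefix='1' (no match yet)
Bit 18: prefix='11' -> emit 'n', reset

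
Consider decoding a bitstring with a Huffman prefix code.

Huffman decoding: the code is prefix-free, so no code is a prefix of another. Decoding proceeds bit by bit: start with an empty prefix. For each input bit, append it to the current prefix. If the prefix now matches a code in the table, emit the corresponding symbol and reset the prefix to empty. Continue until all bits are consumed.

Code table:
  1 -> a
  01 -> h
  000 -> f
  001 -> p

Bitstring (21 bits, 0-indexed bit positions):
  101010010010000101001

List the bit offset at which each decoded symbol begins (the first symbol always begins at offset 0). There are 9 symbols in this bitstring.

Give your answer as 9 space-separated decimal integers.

Bit 0: prefix='1' -> emit 'a', reset
Bit 1: prefix='0' (no match yet)
Bit 2: prefix='01' -> emit 'h', reset
Bit 3: prefix='0' (no match yet)
Bit 4: prefix='01' -> emit 'h', reset
Bit 5: prefix='0' (no match yet)
Bit 6: prefix='00' (no match yet)
Bit 7: prefix='001' -> emit 'p', reset
Bit 8: prefix='0' (no match yet)
Bit 9: prefix='00' (no match yet)
Bit 10: prefix='001' -> emit 'p', reset
Bit 11: prefix='0' (no match yet)
Bit 12: prefix='00' (no match yet)
Bit 13: prefix='000' -> emit 'f', reset
Bit 14: prefix='0' (no match yet)
Bit 15: prefix='01' -> emit 'h', reset
Bit 16: prefix='0' (no match yet)
Bit 17: prefix='01' -> emit 'h', reset
Bit 18: prefix='0' (no match yet)
Bit 19: prefix='00' (no match yet)
Bit 20: prefix='001' -> emit 'p', reset

Answer: 0 1 3 5 8 11 14 16 18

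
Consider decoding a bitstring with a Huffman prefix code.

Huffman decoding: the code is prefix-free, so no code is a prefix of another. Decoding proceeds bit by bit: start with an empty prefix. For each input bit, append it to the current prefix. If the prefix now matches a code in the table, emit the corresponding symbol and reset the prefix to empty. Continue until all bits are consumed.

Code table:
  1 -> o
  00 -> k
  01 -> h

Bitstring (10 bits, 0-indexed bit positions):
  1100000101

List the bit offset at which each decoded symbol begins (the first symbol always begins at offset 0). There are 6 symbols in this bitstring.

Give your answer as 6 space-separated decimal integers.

Answer: 0 1 2 4 6 8

Derivation:
Bit 0: prefix='1' -> emit 'o', reset
Bit 1: prefix='1' -> emit 'o', reset
Bit 2: prefix='0' (no match yet)
Bit 3: prefix='00' -> emit 'k', reset
Bit 4: prefix='0' (no match yet)
Bit 5: prefix='00' -> emit 'k', reset
Bit 6: prefix='0' (no match yet)
Bit 7: prefix='01' -> emit 'h', reset
Bit 8: prefix='0' (no match yet)
Bit 9: prefix='01' -> emit 'h', reset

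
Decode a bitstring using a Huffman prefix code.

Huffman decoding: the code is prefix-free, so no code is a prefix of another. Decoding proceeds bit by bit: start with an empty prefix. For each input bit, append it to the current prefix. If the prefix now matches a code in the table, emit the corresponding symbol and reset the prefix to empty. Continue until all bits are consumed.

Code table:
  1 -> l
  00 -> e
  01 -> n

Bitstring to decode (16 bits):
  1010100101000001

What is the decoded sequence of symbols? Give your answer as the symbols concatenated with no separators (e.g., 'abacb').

Bit 0: prefix='1' -> emit 'l', reset
Bit 1: prefix='0' (no match yet)
Bit 2: prefix='01' -> emit 'n', reset
Bit 3: prefix='0' (no match yet)
Bit 4: prefix='01' -> emit 'n', reset
Bit 5: prefix='0' (no match yet)
Bit 6: prefix='00' -> emit 'e', reset
Bit 7: prefix='1' -> emit 'l', reset
Bit 8: prefix='0' (no match yet)
Bit 9: prefix='01' -> emit 'n', reset
Bit 10: prefix='0' (no match yet)
Bit 11: prefix='00' -> emit 'e', reset
Bit 12: prefix='0' (no match yet)
Bit 13: prefix='00' -> emit 'e', reset
Bit 14: prefix='0' (no match yet)
Bit 15: prefix='01' -> emit 'n', reset

Answer: lnnelneen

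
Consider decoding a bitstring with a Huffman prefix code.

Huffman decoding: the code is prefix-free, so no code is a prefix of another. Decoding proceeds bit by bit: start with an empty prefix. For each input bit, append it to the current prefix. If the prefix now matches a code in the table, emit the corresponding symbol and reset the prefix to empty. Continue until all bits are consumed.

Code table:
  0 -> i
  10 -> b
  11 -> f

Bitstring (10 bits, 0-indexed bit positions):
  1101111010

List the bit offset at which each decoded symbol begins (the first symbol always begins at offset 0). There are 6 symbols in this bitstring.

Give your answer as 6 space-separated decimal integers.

Answer: 0 2 3 5 7 8

Derivation:
Bit 0: prefix='1' (no match yet)
Bit 1: prefix='11' -> emit 'f', reset
Bit 2: prefix='0' -> emit 'i', reset
Bit 3: prefix='1' (no match yet)
Bit 4: prefix='11' -> emit 'f', reset
Bit 5: prefix='1' (no match yet)
Bit 6: prefix='11' -> emit 'f', reset
Bit 7: prefix='0' -> emit 'i', reset
Bit 8: prefix='1' (no match yet)
Bit 9: prefix='10' -> emit 'b', reset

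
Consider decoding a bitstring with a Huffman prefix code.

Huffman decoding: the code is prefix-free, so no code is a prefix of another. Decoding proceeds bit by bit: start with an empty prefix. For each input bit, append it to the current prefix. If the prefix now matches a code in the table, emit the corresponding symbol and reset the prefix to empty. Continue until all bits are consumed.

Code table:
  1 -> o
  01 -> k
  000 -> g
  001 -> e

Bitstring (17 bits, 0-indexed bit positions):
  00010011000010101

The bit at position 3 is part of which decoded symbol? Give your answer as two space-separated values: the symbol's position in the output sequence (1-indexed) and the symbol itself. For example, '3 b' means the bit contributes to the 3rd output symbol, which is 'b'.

Bit 0: prefix='0' (no match yet)
Bit 1: prefix='00' (no match yet)
Bit 2: prefix='000' -> emit 'g', reset
Bit 3: prefix='1' -> emit 'o', reset
Bit 4: prefix='0' (no match yet)
Bit 5: prefix='00' (no match yet)
Bit 6: prefix='001' -> emit 'e', reset
Bit 7: prefix='1' -> emit 'o', reset

Answer: 2 o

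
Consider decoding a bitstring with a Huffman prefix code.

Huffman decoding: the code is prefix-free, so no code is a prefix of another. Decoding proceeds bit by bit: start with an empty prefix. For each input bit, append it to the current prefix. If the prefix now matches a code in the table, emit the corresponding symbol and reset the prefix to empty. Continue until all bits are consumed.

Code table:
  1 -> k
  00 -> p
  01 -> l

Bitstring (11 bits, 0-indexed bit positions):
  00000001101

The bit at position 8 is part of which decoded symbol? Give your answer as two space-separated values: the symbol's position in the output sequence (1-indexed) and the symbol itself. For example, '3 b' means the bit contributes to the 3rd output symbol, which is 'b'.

Answer: 5 k

Derivation:
Bit 0: prefix='0' (no match yet)
Bit 1: prefix='00' -> emit 'p', reset
Bit 2: prefix='0' (no match yet)
Bit 3: prefix='00' -> emit 'p', reset
Bit 4: prefix='0' (no match yet)
Bit 5: prefix='00' -> emit 'p', reset
Bit 6: prefix='0' (no match yet)
Bit 7: prefix='01' -> emit 'l', reset
Bit 8: prefix='1' -> emit 'k', reset
Bit 9: prefix='0' (no match yet)
Bit 10: prefix='01' -> emit 'l', reset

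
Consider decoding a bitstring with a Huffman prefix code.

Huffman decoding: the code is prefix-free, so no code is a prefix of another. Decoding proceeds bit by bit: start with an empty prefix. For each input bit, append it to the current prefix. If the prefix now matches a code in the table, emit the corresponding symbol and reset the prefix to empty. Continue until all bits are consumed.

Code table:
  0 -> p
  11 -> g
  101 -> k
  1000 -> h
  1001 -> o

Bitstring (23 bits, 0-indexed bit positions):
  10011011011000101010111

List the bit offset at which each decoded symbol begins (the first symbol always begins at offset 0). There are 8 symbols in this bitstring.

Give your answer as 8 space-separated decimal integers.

Answer: 0 4 7 10 14 17 18 21

Derivation:
Bit 0: prefix='1' (no match yet)
Bit 1: prefix='10' (no match yet)
Bit 2: prefix='100' (no match yet)
Bit 3: prefix='1001' -> emit 'o', reset
Bit 4: prefix='1' (no match yet)
Bit 5: prefix='10' (no match yet)
Bit 6: prefix='101' -> emit 'k', reset
Bit 7: prefix='1' (no match yet)
Bit 8: prefix='10' (no match yet)
Bit 9: prefix='101' -> emit 'k', reset
Bit 10: prefix='1' (no match yet)
Bit 11: prefix='10' (no match yet)
Bit 12: prefix='100' (no match yet)
Bit 13: prefix='1000' -> emit 'h', reset
Bit 14: prefix='1' (no match yet)
Bit 15: prefix='10' (no match yet)
Bit 16: prefix='101' -> emit 'k', reset
Bit 17: prefix='0' -> emit 'p', reset
Bit 18: prefix='1' (no match yet)
Bit 19: prefix='10' (no match yet)
Bit 20: prefix='101' -> emit 'k', reset
Bit 21: prefix='1' (no match yet)
Bit 22: prefix='11' -> emit 'g', reset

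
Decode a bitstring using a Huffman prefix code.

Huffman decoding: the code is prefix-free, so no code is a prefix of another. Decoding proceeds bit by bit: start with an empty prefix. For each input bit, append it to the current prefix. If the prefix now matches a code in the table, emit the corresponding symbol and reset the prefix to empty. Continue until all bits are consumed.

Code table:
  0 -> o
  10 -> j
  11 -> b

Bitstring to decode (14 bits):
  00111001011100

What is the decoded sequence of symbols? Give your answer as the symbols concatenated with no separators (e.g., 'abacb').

Bit 0: prefix='0' -> emit 'o', reset
Bit 1: prefix='0' -> emit 'o', reset
Bit 2: prefix='1' (no match yet)
Bit 3: prefix='11' -> emit 'b', reset
Bit 4: prefix='1' (no match yet)
Bit 5: prefix='10' -> emit 'j', reset
Bit 6: prefix='0' -> emit 'o', reset
Bit 7: prefix='1' (no match yet)
Bit 8: prefix='10' -> emit 'j', reset
Bit 9: prefix='1' (no match yet)
Bit 10: prefix='11' -> emit 'b', reset
Bit 11: prefix='1' (no match yet)
Bit 12: prefix='10' -> emit 'j', reset
Bit 13: prefix='0' -> emit 'o', reset

Answer: oobjojbjo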